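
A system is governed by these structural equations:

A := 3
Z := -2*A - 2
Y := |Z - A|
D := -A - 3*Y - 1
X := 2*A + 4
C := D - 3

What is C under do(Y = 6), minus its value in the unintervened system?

The intervention breaks the incoming arrows to Y: Y := |Z - A| no longer applies, and Y = 6.
D = -A - 3*Y - 1  [with A=3, Y=6]  = -22
C = D - 3  [with D=-22]  = -25
Without intervention: Z = -2*A - 2  [with A=3]  = -8; Y = |Z - A|  [with Z=-8, A=3]  = 11; D = -A - 3*Y - 1  [with A=3, Y=11]  = -37; C = D - 3  [with D=-37]  = -40.
Change = -25 − (-40) = 15.

15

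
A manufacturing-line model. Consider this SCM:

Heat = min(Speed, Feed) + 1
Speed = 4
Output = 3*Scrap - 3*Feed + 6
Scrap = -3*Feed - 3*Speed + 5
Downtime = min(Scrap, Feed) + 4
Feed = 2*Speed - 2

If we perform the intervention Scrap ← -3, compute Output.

-21

Intervening sets Scrap = -3 and removes its equation (Scrap = -3*Feed - 3*Speed + 5).
Feed = 2*Speed - 2  [with Speed=4]  = 6
Output = 3*Scrap - 3*Feed + 6  [with Scrap=-3, Feed=6]  = -21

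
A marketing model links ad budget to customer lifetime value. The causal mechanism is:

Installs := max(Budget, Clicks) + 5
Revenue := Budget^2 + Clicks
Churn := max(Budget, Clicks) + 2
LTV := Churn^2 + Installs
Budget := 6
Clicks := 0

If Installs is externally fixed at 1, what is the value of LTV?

The intervention breaks the incoming arrows to Installs: Installs := max(Budget, Clicks) + 5 no longer applies, and Installs = 1.
Churn = max(Budget, Clicks) + 2  [with Budget=6, Clicks=0]  = 8
LTV = Churn^2 + Installs  [with Churn=8, Installs=1]  = 65

65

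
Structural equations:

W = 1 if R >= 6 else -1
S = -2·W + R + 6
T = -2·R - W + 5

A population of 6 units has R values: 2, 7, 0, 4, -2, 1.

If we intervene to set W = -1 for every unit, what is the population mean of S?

Under do(W=-1), W's equation is replaced by W=-1 for every unit. Per-unit S: 10, 15, 8, 12, 6, 9. Mean = 10.

10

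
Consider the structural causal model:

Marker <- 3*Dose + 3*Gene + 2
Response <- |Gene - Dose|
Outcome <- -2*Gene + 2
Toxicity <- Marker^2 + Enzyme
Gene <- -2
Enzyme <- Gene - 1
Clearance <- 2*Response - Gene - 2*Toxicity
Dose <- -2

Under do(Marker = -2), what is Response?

0

Intervening sets Marker = -2 and removes its equation (Marker <- 3*Dose + 3*Gene + 2).
No directed path runs from Marker to Response, so Response keeps its natural value.
Response = |Gene - Dose|  [with Gene=-2, Dose=-2]  = 0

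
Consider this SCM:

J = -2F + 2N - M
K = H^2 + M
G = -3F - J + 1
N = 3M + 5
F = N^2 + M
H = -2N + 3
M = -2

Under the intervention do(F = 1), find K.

23

The intervention breaks the incoming arrows to F: F = N^2 + M no longer applies, and F = 1.
K is not downstream of the intervention, so its value is determined by the original equations.
N = 3M + 5  [with M=-2]  = -1
H = -2N + 3  [with N=-1]  = 5
K = H^2 + M  [with H=5, M=-2]  = 23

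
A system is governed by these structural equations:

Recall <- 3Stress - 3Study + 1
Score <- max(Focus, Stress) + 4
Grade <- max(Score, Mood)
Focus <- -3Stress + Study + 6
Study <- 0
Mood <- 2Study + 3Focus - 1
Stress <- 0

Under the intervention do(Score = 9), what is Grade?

The intervention breaks the incoming arrows to Score: Score <- max(Focus, Stress) + 4 no longer applies, and Score = 9.
Focus = -3Stress + Study + 6  [with Stress=0, Study=0]  = 6
Mood = 2Study + 3Focus - 1  [with Study=0, Focus=6]  = 17
Grade = max(Score, Mood)  [with Score=9, Mood=17]  = 17

17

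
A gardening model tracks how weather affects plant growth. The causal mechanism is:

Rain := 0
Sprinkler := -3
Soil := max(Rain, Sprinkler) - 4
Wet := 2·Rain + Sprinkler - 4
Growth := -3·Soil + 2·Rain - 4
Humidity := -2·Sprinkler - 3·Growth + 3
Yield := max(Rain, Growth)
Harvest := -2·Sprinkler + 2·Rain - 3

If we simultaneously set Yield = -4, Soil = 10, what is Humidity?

Setting Yield = -4, Soil = 10 by intervention discards those variables' equations.
Growth = -3·Soil + 2·Rain - 4  [with Soil=10, Rain=0]  = -34
Humidity = -2·Sprinkler - 3·Growth + 3  [with Sprinkler=-3, Growth=-34]  = 111

111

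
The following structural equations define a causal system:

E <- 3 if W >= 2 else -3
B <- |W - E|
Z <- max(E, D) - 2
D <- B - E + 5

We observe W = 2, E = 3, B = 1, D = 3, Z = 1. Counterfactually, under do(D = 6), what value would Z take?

Intervening sets D = 6 and removes its equation (D <- B - E + 5).
E = 3 if W >= 2 else -3  [with W=2]  = 3
Z = max(E, D) - 2  [with E=3, D=6]  = 4

4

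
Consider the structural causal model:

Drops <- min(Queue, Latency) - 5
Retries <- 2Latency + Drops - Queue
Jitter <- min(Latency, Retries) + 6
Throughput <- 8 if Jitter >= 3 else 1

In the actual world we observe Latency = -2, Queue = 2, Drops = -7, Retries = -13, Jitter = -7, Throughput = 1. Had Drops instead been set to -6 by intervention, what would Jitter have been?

-6

do(Drops=-6) replaces the equation Drops <- min(Queue, Latency) - 5 with the constant Drops = -6.
Retries = 2Latency + Drops - Queue  [with Latency=-2, Drops=-6, Queue=2]  = -12
Jitter = min(Latency, Retries) + 6  [with Latency=-2, Retries=-12]  = -6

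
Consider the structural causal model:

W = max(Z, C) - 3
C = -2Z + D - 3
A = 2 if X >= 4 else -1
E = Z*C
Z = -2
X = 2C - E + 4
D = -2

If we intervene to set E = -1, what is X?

3

The intervention breaks the incoming arrows to E: E = Z*C no longer applies, and E = -1.
C = -2Z + D - 3  [with Z=-2, D=-2]  = -1
X = 2C - E + 4  [with C=-1, E=-1]  = 3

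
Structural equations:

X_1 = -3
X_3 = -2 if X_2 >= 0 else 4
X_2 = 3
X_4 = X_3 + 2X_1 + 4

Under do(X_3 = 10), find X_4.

8

The intervention breaks the incoming arrows to X_3: X_3 = -2 if X_2 >= 0 else 4 no longer applies, and X_3 = 10.
X_4 = X_3 + 2X_1 + 4  [with X_3=10, X_1=-3]  = 8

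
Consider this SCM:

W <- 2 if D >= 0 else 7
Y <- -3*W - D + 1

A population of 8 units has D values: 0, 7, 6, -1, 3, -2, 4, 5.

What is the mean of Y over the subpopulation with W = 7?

-18.5

Conditioning on W=7 selects the 2 unit(s) with D ∈ {-1, -2}. Their Y values: -19, -18. Mean = -18.5.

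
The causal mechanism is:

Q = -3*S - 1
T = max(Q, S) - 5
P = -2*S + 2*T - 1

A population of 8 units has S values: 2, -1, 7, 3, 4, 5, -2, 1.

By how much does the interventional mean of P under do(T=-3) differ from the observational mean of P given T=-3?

-3.75

Every unit gets T=-3 under the intervention. P values become -11, -5, -21, -13, -15, -17, -3, -9; E[P|do(T=-3)] = -11.75.
Conditioning on T=-3 selects the 2 unit(s) with S ∈ {2, -1}. Their P values: -11, -5. Mean = -8.
Difference = -11.75 − (-8) = -3.75.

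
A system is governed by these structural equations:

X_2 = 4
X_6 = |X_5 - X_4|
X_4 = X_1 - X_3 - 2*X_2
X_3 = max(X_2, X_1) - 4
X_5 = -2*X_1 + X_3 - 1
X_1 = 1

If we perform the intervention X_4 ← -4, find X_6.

Under do(X_4=-4), the mechanism X_4 = X_1 - X_3 - 2*X_2 is discarded; X_4 is fixed at -4.
X_3 = max(X_2, X_1) - 4  [with X_2=4, X_1=1]  = 0
X_5 = -2*X_1 + X_3 - 1  [with X_1=1, X_3=0]  = -3
X_6 = |X_5 - X_4|  [with X_5=-3, X_4=-4]  = 1

1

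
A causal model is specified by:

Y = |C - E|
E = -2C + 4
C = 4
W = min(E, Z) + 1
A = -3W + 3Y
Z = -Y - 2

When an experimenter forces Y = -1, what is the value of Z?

The intervention breaks the incoming arrows to Y: Y = |C - E| no longer applies, and Y = -1.
Z = -Y - 2  [with Y=-1]  = -1

-1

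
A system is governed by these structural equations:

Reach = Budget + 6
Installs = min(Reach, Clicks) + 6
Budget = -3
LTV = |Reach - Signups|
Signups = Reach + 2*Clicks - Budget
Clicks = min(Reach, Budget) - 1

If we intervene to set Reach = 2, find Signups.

do(Reach=2) replaces the equation Reach = Budget + 6 with the constant Reach = 2.
Clicks = min(Reach, Budget) - 1  [with Reach=2, Budget=-3]  = -4
Signups = Reach + 2*Clicks - Budget  [with Reach=2, Clicks=-4, Budget=-3]  = -3

-3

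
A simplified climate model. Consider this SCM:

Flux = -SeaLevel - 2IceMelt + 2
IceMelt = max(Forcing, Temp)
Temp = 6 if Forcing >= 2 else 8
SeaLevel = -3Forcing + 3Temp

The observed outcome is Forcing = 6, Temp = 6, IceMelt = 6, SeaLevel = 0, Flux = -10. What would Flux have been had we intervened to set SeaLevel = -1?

Intervening sets SeaLevel = -1 and removes its equation (SeaLevel = -3Forcing + 3Temp).
Temp = 6 if Forcing >= 2 else 8  [with Forcing=6]  = 6
IceMelt = max(Forcing, Temp)  [with Forcing=6, Temp=6]  = 6
Flux = -SeaLevel - 2IceMelt + 2  [with SeaLevel=-1, IceMelt=6]  = -9

-9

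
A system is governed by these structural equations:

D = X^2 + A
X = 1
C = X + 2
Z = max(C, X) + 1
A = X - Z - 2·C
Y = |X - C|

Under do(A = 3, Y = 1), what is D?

4

Setting A = 3, Y = 1 by intervention discards those variables' equations.
D = X^2 + A  [with X=1, A=3]  = 4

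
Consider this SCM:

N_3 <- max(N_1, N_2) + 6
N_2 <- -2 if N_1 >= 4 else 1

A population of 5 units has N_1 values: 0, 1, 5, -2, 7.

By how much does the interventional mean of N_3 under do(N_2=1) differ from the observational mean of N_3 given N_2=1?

do(N_2=1) breaks N_2's dependence on N_1. With N_2=1 fixed, N_3 across the units is 7, 7, 11, 7, 13, mean 9.
E[N_3|N_2=1] averages over only the 3 units with N_2=1 (N_1 = 0, 1, -2): N_3 = 7, 7, 7, mean 7.
Difference = 9 − 7 = 2.

2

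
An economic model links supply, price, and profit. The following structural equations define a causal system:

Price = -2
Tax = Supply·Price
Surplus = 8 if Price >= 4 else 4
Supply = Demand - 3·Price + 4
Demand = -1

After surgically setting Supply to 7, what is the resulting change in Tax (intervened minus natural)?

The intervention breaks the incoming arrows to Supply: Supply = Demand - 3·Price + 4 no longer applies, and Supply = 7.
Tax = Supply·Price  [with Supply=7, Price=-2]  = -14
Without intervention: Supply = Demand - 3·Price + 4  [with Demand=-1, Price=-2]  = 9; Tax = Supply·Price  [with Supply=9, Price=-2]  = -18.
Change = -14 − (-18) = 4.

4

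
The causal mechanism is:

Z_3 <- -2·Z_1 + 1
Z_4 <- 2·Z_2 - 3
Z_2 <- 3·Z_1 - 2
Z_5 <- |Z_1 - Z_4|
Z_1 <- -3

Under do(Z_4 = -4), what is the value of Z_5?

Intervening sets Z_4 = -4 and removes its equation (Z_4 <- 2·Z_2 - 3).
Z_5 = |Z_1 - Z_4|  [with Z_1=-3, Z_4=-4]  = 1

1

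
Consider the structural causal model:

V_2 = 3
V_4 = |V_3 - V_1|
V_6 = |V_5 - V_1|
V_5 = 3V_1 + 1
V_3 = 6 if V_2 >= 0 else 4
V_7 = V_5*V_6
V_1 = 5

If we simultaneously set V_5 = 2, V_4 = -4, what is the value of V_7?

6

Setting V_5 = 2, V_4 = -4 by intervention discards those variables' equations.
V_6 = |V_5 - V_1|  [with V_5=2, V_1=5]  = 3
V_7 = V_5*V_6  [with V_5=2, V_6=3]  = 6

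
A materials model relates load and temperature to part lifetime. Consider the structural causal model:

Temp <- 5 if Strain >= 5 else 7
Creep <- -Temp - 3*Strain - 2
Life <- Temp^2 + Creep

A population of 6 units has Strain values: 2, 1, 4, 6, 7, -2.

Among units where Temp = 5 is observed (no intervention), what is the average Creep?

-26.5

Conditioning on Temp=5 selects the 2 unit(s) with Strain ∈ {6, 7}. Their Creep values: -25, -28. Mean = -26.5.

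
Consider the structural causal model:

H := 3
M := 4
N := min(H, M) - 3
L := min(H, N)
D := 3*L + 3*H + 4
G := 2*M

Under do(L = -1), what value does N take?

0

Under do(L=-1), the mechanism L := min(H, N) is discarded; L is fixed at -1.
Since N is not a descendant of the intervened variable, it is unaffected.
N = min(H, M) - 3  [with H=3, M=4]  = 0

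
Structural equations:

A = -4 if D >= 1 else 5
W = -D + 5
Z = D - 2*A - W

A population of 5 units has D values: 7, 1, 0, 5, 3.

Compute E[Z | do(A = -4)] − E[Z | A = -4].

-1.6

Every unit gets A=-4 under the intervention. Z values become 17, 5, 3, 13, 9; E[Z|do(A=-4)] = 9.4.
Observing A=-4 restricts to units where A's equation naturally yields -4: D ∈ {7, 1, 5, 3}. In that subpopulation Z = 17, 5, 13, 9, mean 11.
Difference = 9.4 − 11 = -1.6.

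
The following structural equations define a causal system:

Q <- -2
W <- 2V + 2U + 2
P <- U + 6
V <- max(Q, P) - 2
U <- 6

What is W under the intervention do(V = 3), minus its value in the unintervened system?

-14

Intervening sets V = 3 and removes its equation (V <- max(Q, P) - 2).
W = 2V + 2U + 2  [with V=3, U=6]  = 20
Without intervention: P = U + 6  [with U=6]  = 12; V = max(Q, P) - 2  [with Q=-2, P=12]  = 10; W = 2V + 2U + 2  [with V=10, U=6]  = 34.
Change = 20 − 34 = -14.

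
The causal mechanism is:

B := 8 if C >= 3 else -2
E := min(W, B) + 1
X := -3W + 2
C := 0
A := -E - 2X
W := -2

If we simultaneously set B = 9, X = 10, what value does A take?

-19

The joint intervention fixes B = 9, X = 10, removing each variable's own equation.
E = min(W, B) + 1  [with W=-2, B=9]  = -1
A = -E - 2X  [with E=-1, X=10]  = -19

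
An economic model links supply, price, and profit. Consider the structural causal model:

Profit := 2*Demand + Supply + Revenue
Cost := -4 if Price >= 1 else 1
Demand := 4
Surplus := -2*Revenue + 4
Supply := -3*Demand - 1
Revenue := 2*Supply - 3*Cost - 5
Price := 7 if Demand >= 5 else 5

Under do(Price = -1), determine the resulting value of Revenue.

do(Price=-1) replaces the equation Price := 7 if Demand >= 5 else 5 with the constant Price = -1.
Supply = -3*Demand - 1  [with Demand=4]  = -13
Cost = -4 if Price >= 1 else 1  [with Price=-1]  = 1
Revenue = 2*Supply - 3*Cost - 5  [with Supply=-13, Cost=1]  = -34

-34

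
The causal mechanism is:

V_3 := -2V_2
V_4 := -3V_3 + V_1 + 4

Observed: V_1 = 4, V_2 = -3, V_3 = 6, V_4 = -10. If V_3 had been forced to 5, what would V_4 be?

-7

The intervention breaks the incoming arrows to V_3: V_3 := -2V_2 no longer applies, and V_3 = 5.
V_4 = -3V_3 + V_1 + 4  [with V_3=5, V_1=4]  = -7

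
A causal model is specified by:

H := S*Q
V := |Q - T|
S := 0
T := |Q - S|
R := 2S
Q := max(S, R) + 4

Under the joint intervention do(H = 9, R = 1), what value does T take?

5

Under do(H = 9, R = 1), each intervened variable's structural equation is replaced by its fixed value.
Q = max(S, R) + 4  [with S=0, R=1]  = 5
T = |Q - S|  [with Q=5, S=0]  = 5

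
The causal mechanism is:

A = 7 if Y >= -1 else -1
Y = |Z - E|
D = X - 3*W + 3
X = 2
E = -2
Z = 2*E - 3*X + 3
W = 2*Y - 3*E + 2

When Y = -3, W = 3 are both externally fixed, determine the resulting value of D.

Setting Y = -3, W = 3 by intervention discards those variables' equations.
D = X - 3*W + 3  [with X=2, W=3]  = -4

-4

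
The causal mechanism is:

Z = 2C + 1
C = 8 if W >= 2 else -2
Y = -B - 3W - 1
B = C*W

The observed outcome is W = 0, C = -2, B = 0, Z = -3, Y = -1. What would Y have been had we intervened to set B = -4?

do(B=-4) replaces the equation B = C*W with the constant B = -4.
Y = -B - 3W - 1  [with B=-4, W=0]  = 3

3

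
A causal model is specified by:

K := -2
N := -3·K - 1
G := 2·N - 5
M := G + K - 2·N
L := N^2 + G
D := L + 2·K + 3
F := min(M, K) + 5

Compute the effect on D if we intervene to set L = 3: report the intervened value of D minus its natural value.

-27

The intervention breaks the incoming arrows to L: L := N^2 + G no longer applies, and L = 3.
D = L + 2·K + 3  [with L=3, K=-2]  = 2
Without intervention: N = -3·K - 1  [with K=-2]  = 5; G = 2·N - 5  [with N=5]  = 5; L = N^2 + G  [with N=5, G=5]  = 30; D = L + 2·K + 3  [with L=30, K=-2]  = 29.
Change = 2 − 29 = -27.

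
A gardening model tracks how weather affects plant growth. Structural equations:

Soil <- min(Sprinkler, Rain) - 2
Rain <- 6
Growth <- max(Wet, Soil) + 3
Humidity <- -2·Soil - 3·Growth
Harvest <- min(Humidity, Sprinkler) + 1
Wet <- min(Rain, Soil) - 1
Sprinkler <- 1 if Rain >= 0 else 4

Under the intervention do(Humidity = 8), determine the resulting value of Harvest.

2

Intervening sets Humidity = 8 and removes its equation (Humidity <- -2·Soil - 3·Growth).
Sprinkler = 1 if Rain >= 0 else 4  [with Rain=6]  = 1
Harvest = min(Humidity, Sprinkler) + 1  [with Humidity=8, Sprinkler=1]  = 2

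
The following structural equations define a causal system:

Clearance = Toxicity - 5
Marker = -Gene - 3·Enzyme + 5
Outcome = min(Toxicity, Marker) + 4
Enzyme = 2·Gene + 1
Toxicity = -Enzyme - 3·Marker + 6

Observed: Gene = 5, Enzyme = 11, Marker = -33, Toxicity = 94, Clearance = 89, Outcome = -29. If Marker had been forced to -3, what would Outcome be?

1

The intervention breaks the incoming arrows to Marker: Marker = -Gene - 3·Enzyme + 5 no longer applies, and Marker = -3.
Enzyme = 2·Gene + 1  [with Gene=5]  = 11
Toxicity = -Enzyme - 3·Marker + 6  [with Enzyme=11, Marker=-3]  = 4
Outcome = min(Toxicity, Marker) + 4  [with Toxicity=4, Marker=-3]  = 1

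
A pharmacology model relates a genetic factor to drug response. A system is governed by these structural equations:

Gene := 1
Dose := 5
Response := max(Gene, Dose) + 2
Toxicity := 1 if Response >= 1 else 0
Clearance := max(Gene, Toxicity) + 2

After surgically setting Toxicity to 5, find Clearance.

7

Intervening sets Toxicity = 5 and removes its equation (Toxicity := 1 if Response >= 1 else 0).
Clearance = max(Gene, Toxicity) + 2  [with Gene=1, Toxicity=5]  = 7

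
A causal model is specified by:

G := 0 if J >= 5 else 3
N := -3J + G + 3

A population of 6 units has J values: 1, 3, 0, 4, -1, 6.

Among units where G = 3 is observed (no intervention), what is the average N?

E[N|G=3] averages over only the 5 units with G=3 (J = 1, 3, 0, 4, -1): N = 3, -3, 6, -6, 9, mean 1.8.

1.8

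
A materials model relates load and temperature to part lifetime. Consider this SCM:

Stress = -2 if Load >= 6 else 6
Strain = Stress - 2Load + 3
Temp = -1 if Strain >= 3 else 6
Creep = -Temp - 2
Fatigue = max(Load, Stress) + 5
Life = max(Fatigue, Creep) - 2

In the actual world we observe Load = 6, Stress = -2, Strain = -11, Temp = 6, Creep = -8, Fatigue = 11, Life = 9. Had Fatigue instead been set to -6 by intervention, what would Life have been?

Intervening sets Fatigue = -6 and removes its equation (Fatigue = max(Load, Stress) + 5).
Stress = -2 if Load >= 6 else 6  [with Load=6]  = -2
Strain = Stress - 2Load + 3  [with Stress=-2, Load=6]  = -11
Temp = -1 if Strain >= 3 else 6  [with Strain=-11]  = 6
Creep = -Temp - 2  [with Temp=6]  = -8
Life = max(Fatigue, Creep) - 2  [with Fatigue=-6, Creep=-8]  = -8

-8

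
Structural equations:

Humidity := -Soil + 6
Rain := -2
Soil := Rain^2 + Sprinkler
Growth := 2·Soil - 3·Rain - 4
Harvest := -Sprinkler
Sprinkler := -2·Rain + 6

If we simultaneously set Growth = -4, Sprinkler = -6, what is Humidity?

The joint intervention fixes Growth = -4, Sprinkler = -6, removing each variable's own equation.
Soil = Rain^2 + Sprinkler  [with Rain=-2, Sprinkler=-6]  = -2
Humidity = -Soil + 6  [with Soil=-2]  = 8

8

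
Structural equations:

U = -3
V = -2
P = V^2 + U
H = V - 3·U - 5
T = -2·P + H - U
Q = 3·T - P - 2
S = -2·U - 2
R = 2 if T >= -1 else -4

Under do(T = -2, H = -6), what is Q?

Setting T = -2, H = -6 by intervention discards those variables' equations.
P = V^2 + U  [with V=-2, U=-3]  = 1
Q = 3·T - P - 2  [with T=-2, P=1]  = -9

-9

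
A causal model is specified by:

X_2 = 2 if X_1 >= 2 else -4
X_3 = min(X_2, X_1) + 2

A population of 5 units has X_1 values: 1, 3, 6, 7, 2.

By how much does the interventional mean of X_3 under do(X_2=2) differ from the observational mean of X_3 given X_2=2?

Every unit gets X_2=2 under the intervention. X_3 values become 3, 4, 4, 4, 4; E[X_3|do(X_2=2)] = 3.8.
Conditioning on X_2=2 selects the 4 unit(s) with X_1 ∈ {3, 6, 7, 2}. Their X_3 values: 4, 4, 4, 4. Mean = 4.
Difference = 3.8 − 4 = -0.2.

-0.2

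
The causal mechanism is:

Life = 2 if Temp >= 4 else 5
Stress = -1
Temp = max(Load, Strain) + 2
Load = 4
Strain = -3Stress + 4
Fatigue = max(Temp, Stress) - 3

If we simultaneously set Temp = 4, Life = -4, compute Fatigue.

1

Setting Temp = 4, Life = -4 by intervention discards those variables' equations.
Fatigue = max(Temp, Stress) - 3  [with Temp=4, Stress=-1]  = 1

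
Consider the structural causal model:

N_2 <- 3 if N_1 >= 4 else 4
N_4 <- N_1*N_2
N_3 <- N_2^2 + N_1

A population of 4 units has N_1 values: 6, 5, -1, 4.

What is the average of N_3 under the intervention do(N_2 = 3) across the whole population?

12.5

do(N_2=3) breaks N_2's dependence on N_1. With N_2=3 fixed, N_3 across the units is 15, 14, 8, 13, mean 12.5.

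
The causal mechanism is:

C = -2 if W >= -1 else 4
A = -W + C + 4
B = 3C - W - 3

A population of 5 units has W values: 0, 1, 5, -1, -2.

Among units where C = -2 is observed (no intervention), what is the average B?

Observing C=-2 restricts to units where C's equation naturally yields -2: W ∈ {0, 1, 5, -1}. In that subpopulation B = -9, -10, -14, -8, mean -10.25.

-10.25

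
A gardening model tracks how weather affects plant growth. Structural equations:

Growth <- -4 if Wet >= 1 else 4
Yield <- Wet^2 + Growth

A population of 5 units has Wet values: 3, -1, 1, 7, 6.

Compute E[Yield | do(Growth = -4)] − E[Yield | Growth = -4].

do(Growth=-4) breaks Growth's dependence on Wet. With Growth=-4 fixed, Yield across the units is 5, -3, -3, 45, 32, mean 15.2.
E[Yield|Growth=-4] averages over only the 4 units with Growth=-4 (Wet = 3, 1, 7, 6): Yield = 5, -3, 45, 32, mean 19.75.
Difference = 15.2 − 19.75 = -4.55.

-4.55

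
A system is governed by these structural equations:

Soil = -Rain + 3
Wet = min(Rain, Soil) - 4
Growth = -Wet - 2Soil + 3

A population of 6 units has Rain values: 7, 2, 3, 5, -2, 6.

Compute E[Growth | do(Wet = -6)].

10

Every unit gets Wet=-6 under the intervention. Growth values become 17, 7, 9, 13, -1, 15; E[Growth|do(Wet=-6)] = 10.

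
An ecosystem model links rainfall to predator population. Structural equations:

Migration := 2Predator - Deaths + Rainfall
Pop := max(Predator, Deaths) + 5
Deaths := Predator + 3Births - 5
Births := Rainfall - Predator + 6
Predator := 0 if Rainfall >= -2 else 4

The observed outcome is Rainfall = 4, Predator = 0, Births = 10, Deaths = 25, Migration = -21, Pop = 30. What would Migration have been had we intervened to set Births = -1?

12

do(Births=-1) replaces the equation Births := Rainfall - Predator + 6 with the constant Births = -1.
Predator = 0 if Rainfall >= -2 else 4  [with Rainfall=4]  = 0
Deaths = Predator + 3Births - 5  [with Predator=0, Births=-1]  = -8
Migration = 2Predator - Deaths + Rainfall  [with Predator=0, Deaths=-8, Rainfall=4]  = 12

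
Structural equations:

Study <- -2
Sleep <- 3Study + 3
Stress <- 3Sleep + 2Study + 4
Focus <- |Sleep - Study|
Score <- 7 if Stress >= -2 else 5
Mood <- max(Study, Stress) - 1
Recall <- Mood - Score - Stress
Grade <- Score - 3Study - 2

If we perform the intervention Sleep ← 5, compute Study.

Under do(Sleep=5), the mechanism Sleep <- 3Study + 3 is discarded; Sleep is fixed at 5.
Study is not downstream of the intervention, so its value is determined by the original equations.

-2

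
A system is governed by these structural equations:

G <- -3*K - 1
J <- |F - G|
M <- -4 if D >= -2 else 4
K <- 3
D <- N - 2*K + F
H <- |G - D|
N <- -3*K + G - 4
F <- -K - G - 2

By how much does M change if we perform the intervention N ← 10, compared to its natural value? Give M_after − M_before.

The intervention breaks the incoming arrows to N: N <- -3*K + G - 4 no longer applies, and N = 10.
G = -3*K - 1  [with K=3]  = -10
F = -K - G - 2  [with K=3, G=-10]  = 5
D = N - 2*K + F  [with N=10, K=3, F=5]  = 9
M = -4 if D >= -2 else 4  [with D=9]  = -4
Without intervention: G = -3*K - 1  [with K=3]  = -10; N = -3*K + G - 4  [with K=3, G=-10]  = -23; F = -K - G - 2  [with K=3, G=-10]  = 5; D = N - 2*K + F  [with N=-23, K=3, F=5]  = -24; M = -4 if D >= -2 else 4  [with D=-24]  = 4.
Change = -4 − 4 = -8.

-8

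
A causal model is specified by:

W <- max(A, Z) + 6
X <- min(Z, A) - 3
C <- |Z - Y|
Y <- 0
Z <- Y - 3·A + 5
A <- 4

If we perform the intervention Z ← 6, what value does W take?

12

The intervention breaks the incoming arrows to Z: Z <- Y - 3·A + 5 no longer applies, and Z = 6.
W = max(A, Z) + 6  [with A=4, Z=6]  = 12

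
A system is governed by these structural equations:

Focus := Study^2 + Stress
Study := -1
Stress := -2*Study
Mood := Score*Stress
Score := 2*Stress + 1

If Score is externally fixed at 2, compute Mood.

4

Intervening sets Score = 2 and removes its equation (Score := 2*Stress + 1).
Stress = -2*Study  [with Study=-1]  = 2
Mood = Score*Stress  [with Score=2, Stress=2]  = 4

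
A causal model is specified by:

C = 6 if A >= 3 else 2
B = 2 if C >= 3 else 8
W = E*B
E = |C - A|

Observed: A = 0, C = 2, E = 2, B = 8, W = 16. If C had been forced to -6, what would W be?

48

do(C=-6) replaces the equation C = 6 if A >= 3 else 2 with the constant C = -6.
E = |C - A|  [with C=-6, A=0]  = 6
B = 2 if C >= 3 else 8  [with C=-6]  = 8
W = E*B  [with E=6, B=8]  = 48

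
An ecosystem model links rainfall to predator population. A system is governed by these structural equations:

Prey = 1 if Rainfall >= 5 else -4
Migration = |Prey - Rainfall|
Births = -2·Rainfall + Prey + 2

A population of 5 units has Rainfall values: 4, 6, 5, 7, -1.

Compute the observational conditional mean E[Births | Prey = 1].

E[Births|Prey=1] averages over only the 3 units with Prey=1 (Rainfall = 6, 5, 7): Births = -9, -7, -11, mean -9.

-9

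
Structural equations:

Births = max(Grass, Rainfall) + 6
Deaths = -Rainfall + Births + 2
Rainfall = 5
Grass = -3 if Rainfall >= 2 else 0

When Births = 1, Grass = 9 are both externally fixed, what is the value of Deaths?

-2

The joint intervention fixes Births = 1, Grass = 9, removing each variable's own equation.
Deaths = -Rainfall + Births + 2  [with Rainfall=5, Births=1]  = -2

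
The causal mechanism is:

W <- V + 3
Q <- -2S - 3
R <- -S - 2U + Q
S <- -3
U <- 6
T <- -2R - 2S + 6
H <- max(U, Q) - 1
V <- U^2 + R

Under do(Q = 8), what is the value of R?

-1

do(Q=8) replaces the equation Q <- -2S - 3 with the constant Q = 8.
R = -S - 2U + Q  [with S=-3, U=6, Q=8]  = -1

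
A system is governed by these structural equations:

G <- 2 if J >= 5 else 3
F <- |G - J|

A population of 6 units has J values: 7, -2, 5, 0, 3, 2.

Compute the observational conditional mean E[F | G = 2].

4

Observing G=2 restricts to units where G's equation naturally yields 2: J ∈ {7, 5}. In that subpopulation F = 5, 3, mean 4.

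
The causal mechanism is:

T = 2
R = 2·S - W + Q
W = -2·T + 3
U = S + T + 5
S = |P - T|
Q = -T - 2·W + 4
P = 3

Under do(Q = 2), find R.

5

Intervening sets Q = 2 and removes its equation (Q = -T - 2·W + 4).
S = |P - T|  [with P=3, T=2]  = 1
W = -2·T + 3  [with T=2]  = -1
R = 2·S - W + Q  [with S=1, W=-1, Q=2]  = 5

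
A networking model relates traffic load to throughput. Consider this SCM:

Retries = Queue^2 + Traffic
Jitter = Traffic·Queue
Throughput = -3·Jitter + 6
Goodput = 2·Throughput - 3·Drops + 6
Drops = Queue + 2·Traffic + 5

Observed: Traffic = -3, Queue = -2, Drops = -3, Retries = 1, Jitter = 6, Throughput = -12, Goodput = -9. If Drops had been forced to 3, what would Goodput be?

-27

The intervention breaks the incoming arrows to Drops: Drops = Queue + 2·Traffic + 5 no longer applies, and Drops = 3.
Jitter = Traffic·Queue  [with Traffic=-3, Queue=-2]  = 6
Throughput = -3·Jitter + 6  [with Jitter=6]  = -12
Goodput = 2·Throughput - 3·Drops + 6  [with Throughput=-12, Drops=3]  = -27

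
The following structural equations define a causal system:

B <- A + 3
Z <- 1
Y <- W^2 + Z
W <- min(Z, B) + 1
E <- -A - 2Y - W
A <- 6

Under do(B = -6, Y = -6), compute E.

Setting B = -6, Y = -6 by intervention discards those variables' equations.
W = min(Z, B) + 1  [with Z=1, B=-6]  = -5
E = -A - 2Y - W  [with A=6, Y=-6, W=-5]  = 11

11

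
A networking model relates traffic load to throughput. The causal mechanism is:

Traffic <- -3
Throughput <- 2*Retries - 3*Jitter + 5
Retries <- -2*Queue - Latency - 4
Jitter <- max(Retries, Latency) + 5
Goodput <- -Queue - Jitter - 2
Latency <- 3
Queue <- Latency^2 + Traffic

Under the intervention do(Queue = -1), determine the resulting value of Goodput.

The intervention breaks the incoming arrows to Queue: Queue <- Latency^2 + Traffic no longer applies, and Queue = -1.
Retries = -2*Queue - Latency - 4  [with Queue=-1, Latency=3]  = -5
Jitter = max(Retries, Latency) + 5  [with Retries=-5, Latency=3]  = 8
Goodput = -Queue - Jitter - 2  [with Queue=-1, Jitter=8]  = -9

-9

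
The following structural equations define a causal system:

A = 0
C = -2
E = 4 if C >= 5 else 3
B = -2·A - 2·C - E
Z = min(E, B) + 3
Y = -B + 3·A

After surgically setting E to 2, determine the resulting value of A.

0

Under do(E=2), the mechanism E = 4 if C >= 5 else 3 is discarded; E is fixed at 2.
A is not downstream of the intervention, so its value is determined by the original equations.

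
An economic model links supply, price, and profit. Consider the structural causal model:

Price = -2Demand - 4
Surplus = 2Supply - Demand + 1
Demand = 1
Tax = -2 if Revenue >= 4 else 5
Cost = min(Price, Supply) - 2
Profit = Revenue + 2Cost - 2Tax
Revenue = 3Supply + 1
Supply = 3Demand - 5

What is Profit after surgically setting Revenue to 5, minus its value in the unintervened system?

24

Under do(Revenue=5), the mechanism Revenue = 3Supply + 1 is discarded; Revenue is fixed at 5.
Price = -2Demand - 4  [with Demand=1]  = -6
Supply = 3Demand - 5  [with Demand=1]  = -2
Cost = min(Price, Supply) - 2  [with Price=-6, Supply=-2]  = -8
Tax = -2 if Revenue >= 4 else 5  [with Revenue=5]  = -2
Profit = Revenue + 2Cost - 2Tax  [with Revenue=5, Cost=-8, Tax=-2]  = -7
Without intervention: Price = -2Demand - 4  [with Demand=1]  = -6; Supply = 3Demand - 5  [with Demand=1]  = -2; Cost = min(Price, Supply) - 2  [with Price=-6, Supply=-2]  = -8; Revenue = 3Supply + 1  [with Supply=-2]  = -5; Tax = -2 if Revenue >= 4 else 5  [with Revenue=-5]  = 5; Profit = Revenue + 2Cost - 2Tax  [with Revenue=-5, Cost=-8, Tax=5]  = -31.
Change = -7 − (-31) = 24.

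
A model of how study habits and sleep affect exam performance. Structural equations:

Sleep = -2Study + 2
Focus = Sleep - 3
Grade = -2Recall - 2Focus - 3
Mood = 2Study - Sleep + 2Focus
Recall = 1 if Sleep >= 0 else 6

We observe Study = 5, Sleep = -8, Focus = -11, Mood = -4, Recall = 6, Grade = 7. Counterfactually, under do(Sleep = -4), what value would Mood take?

Under do(Sleep=-4), the mechanism Sleep = -2Study + 2 is discarded; Sleep is fixed at -4.
Focus = Sleep - 3  [with Sleep=-4]  = -7
Mood = 2Study - Sleep + 2Focus  [with Study=5, Sleep=-4, Focus=-7]  = 0

0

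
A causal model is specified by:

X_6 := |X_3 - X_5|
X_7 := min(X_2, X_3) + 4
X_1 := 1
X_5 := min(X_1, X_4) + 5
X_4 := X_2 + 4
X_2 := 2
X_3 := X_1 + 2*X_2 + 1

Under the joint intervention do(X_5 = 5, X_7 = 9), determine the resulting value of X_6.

Under do(X_5 = 5, X_7 = 9), each intervened variable's structural equation is replaced by its fixed value.
X_3 = X_1 + 2*X_2 + 1  [with X_1=1, X_2=2]  = 6
X_6 = |X_3 - X_5|  [with X_3=6, X_5=5]  = 1

1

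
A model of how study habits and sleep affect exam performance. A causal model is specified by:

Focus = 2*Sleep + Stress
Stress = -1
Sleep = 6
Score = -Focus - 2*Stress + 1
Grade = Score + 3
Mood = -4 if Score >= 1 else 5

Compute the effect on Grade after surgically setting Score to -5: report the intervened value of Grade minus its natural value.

3

Under do(Score=-5), the mechanism Score = -Focus - 2*Stress + 1 is discarded; Score is fixed at -5.
Grade = Score + 3  [with Score=-5]  = -2
Without intervention: Focus = 2*Sleep + Stress  [with Sleep=6, Stress=-1]  = 11; Score = -Focus - 2*Stress + 1  [with Focus=11, Stress=-1]  = -8; Grade = Score + 3  [with Score=-8]  = -5.
Change = -2 − (-5) = 3.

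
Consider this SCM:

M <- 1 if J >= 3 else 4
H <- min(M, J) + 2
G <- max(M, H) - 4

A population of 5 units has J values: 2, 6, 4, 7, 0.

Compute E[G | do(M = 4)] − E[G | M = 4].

Every unit gets M=4 under the intervention. G values become 0, 2, 2, 2, 0; E[G|do(M=4)] = 1.2.
Observing M=4 restricts to units where M's equation naturally yields 4: J ∈ {2, 0}. In that subpopulation G = 0, 0, mean 0.
Difference = 1.2 − 0 = 1.2.

1.2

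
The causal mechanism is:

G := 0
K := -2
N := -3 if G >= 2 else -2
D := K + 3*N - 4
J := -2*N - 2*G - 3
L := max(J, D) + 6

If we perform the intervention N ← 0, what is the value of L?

The intervention breaks the incoming arrows to N: N := -3 if G >= 2 else -2 no longer applies, and N = 0.
D = K + 3*N - 4  [with K=-2, N=0]  = -6
J = -2*N - 2*G - 3  [with N=0, G=0]  = -3
L = max(J, D) + 6  [with J=-3, D=-6]  = 3

3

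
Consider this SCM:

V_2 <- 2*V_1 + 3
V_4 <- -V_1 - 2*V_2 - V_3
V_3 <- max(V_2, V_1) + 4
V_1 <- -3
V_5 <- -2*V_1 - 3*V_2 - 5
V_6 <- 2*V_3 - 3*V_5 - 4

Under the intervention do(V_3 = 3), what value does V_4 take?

The intervention breaks the incoming arrows to V_3: V_3 <- max(V_2, V_1) + 4 no longer applies, and V_3 = 3.
V_2 = 2*V_1 + 3  [with V_1=-3]  = -3
V_4 = -V_1 - 2*V_2 - V_3  [with V_1=-3, V_2=-3, V_3=3]  = 6

6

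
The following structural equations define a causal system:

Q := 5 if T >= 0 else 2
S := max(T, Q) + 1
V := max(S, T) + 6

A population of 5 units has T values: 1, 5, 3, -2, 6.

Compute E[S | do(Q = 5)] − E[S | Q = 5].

The intervention sets Q=5 in all 5 units regardless of T. Recomputing S per unit gives 6, 6, 6, 6, 7; average 6.2.
Observing Q=5 restricts to units where Q's equation naturally yields 5: T ∈ {1, 5, 3, 6}. In that subpopulation S = 6, 6, 6, 7, mean 6.25.
Difference = 6.2 − 6.25 = -0.05.

-0.05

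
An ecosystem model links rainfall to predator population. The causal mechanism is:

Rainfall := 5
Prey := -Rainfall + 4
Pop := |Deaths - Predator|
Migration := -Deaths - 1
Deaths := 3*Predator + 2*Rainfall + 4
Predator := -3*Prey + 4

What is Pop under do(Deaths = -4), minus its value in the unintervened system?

Under do(Deaths=-4), the mechanism Deaths := 3*Predator + 2*Rainfall + 4 is discarded; Deaths is fixed at -4.
Prey = -Rainfall + 4  [with Rainfall=5]  = -1
Predator = -3*Prey + 4  [with Prey=-1]  = 7
Pop = |Deaths - Predator|  [with Deaths=-4, Predator=7]  = 11
Without intervention: Prey = -Rainfall + 4  [with Rainfall=5]  = -1; Predator = -3*Prey + 4  [with Prey=-1]  = 7; Deaths = 3*Predator + 2*Rainfall + 4  [with Predator=7, Rainfall=5]  = 35; Pop = |Deaths - Predator|  [with Deaths=35, Predator=7]  = 28.
Change = 11 − 28 = -17.

-17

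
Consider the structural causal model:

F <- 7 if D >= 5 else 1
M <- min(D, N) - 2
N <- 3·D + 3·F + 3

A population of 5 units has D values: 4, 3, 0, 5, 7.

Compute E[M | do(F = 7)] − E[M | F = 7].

-2.2

Under do(F=7), F's equation is replaced by F=7 for every unit. Per-unit M: 2, 1, -2, 3, 5. Mean = 1.8.
E[M|F=7] averages over only the 2 units with F=7 (D = 5, 7): M = 3, 5, mean 4.
Difference = 1.8 − 4 = -2.2.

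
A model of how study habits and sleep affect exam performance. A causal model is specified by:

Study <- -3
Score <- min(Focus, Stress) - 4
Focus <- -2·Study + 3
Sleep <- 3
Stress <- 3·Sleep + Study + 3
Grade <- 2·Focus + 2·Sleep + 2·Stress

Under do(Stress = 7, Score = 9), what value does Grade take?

38

Setting Stress = 7, Score = 9 by intervention discards those variables' equations.
Focus = -2·Study + 3  [with Study=-3]  = 9
Grade = 2·Focus + 2·Sleep + 2·Stress  [with Focus=9, Sleep=3, Stress=7]  = 38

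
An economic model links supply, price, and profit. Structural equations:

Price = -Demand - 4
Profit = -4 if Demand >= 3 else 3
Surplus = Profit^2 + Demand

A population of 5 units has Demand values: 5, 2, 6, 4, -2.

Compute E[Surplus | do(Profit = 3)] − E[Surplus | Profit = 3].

Under do(Profit=3), Profit's equation is replaced by Profit=3 for every unit. Per-unit Surplus: 14, 11, 15, 13, 7. Mean = 12.
Conditioning on Profit=3 selects the 2 unit(s) with Demand ∈ {2, -2}. Their Surplus values: 11, 7. Mean = 9.
Difference = 12 − 9 = 3.

3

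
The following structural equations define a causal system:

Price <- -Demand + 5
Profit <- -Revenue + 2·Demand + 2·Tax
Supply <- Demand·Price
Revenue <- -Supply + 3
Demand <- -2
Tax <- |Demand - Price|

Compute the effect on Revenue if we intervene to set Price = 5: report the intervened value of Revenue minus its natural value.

Under do(Price=5), the mechanism Price <- -Demand + 5 is discarded; Price is fixed at 5.
Supply = Demand·Price  [with Demand=-2, Price=5]  = -10
Revenue = -Supply + 3  [with Supply=-10]  = 13
Without intervention: Price = -Demand + 5  [with Demand=-2]  = 7; Supply = Demand·Price  [with Demand=-2, Price=7]  = -14; Revenue = -Supply + 3  [with Supply=-14]  = 17.
Change = 13 − 17 = -4.

-4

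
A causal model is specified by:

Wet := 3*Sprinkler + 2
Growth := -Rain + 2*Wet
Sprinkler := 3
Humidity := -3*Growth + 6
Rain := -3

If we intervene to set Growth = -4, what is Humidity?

18

Intervening sets Growth = -4 and removes its equation (Growth := -Rain + 2*Wet).
Humidity = -3*Growth + 6  [with Growth=-4]  = 18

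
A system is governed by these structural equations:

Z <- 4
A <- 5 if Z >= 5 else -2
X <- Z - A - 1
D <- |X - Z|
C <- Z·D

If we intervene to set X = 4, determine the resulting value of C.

0

do(X=4) replaces the equation X <- Z - A - 1 with the constant X = 4.
D = |X - Z|  [with X=4, Z=4]  = 0
C = Z·D  [with Z=4, D=0]  = 0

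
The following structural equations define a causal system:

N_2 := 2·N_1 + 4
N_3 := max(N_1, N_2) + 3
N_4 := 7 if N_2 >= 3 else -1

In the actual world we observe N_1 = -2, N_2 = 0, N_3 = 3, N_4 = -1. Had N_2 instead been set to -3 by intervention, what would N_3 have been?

1

The intervention breaks the incoming arrows to N_2: N_2 := 2·N_1 + 4 no longer applies, and N_2 = -3.
N_3 = max(N_1, N_2) + 3  [with N_1=-2, N_2=-3]  = 1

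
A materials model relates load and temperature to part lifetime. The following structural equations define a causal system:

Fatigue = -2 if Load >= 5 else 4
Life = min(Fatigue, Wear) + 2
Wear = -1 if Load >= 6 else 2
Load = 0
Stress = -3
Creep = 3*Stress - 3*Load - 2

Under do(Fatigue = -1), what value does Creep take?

do(Fatigue=-1) replaces the equation Fatigue = -2 if Load >= 5 else 4 with the constant Fatigue = -1.
Creep is not downstream of the intervention, so its value is determined by the original equations.
Creep = 3*Stress - 3*Load - 2  [with Stress=-3, Load=0]  = -11

-11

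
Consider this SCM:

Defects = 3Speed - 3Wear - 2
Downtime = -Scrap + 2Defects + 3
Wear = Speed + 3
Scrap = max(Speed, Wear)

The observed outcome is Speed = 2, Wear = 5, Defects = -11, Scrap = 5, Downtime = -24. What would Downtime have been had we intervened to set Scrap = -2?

-17

Intervening sets Scrap = -2 and removes its equation (Scrap = max(Speed, Wear)).
Wear = Speed + 3  [with Speed=2]  = 5
Defects = 3Speed - 3Wear - 2  [with Speed=2, Wear=5]  = -11
Downtime = -Scrap + 2Defects + 3  [with Scrap=-2, Defects=-11]  = -17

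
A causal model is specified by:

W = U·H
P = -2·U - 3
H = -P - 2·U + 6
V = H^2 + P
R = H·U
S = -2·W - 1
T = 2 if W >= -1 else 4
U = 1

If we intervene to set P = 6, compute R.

-2

do(P=6) replaces the equation P = -2·U - 3 with the constant P = 6.
H = -P - 2·U + 6  [with P=6, U=1]  = -2
R = H·U  [with H=-2, U=1]  = -2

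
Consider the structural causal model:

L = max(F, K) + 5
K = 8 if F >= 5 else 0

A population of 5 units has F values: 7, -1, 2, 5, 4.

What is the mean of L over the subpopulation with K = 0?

E[L|K=0] averages over only the 3 units with K=0 (F = -1, 2, 4): L = 5, 7, 9, mean 7.

7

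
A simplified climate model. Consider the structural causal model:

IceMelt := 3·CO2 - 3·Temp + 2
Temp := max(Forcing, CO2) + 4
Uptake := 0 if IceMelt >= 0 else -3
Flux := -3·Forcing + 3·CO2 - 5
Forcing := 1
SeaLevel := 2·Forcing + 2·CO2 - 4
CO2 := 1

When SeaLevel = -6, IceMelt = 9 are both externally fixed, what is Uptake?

0

Setting SeaLevel = -6, IceMelt = 9 by intervention discards those variables' equations.
Uptake = 0 if IceMelt >= 0 else -3  [with IceMelt=9]  = 0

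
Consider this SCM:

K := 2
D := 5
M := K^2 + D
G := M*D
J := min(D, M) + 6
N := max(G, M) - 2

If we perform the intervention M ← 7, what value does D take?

Under do(M=7), the mechanism M := K^2 + D is discarded; M is fixed at 7.
Since D is not a descendant of the intervened variable, it is unaffected.

5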